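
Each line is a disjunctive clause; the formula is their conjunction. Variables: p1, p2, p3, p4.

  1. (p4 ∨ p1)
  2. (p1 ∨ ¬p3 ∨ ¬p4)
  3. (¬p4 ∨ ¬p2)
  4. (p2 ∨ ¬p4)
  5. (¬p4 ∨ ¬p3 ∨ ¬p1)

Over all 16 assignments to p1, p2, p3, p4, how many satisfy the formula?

4

Satisfying assignments:
  p1=T p2=F p3=F p4=F
  p1=T p2=F p3=T p4=F
  p1=T p2=T p3=F p4=F
  p1=T p2=T p3=T p4=F
Count: 4.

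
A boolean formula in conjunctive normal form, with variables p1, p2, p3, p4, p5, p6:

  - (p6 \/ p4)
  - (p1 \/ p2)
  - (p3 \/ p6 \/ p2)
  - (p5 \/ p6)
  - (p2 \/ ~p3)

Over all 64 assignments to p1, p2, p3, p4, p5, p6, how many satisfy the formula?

Case analysis on p2 and p6:
  p2=1, p6=1: p1, p3, p4, p5 free → 2^4 = 16.
  p2=1, p6=0: remaining (p1,p3,p4,p5) ∈ {(0,0,1,1); (0,1,1,1); (1,0,1,1); (1,1,1,1)} — 4.
  p2=0, p6=1: remaining (p1,p3,p4,p5) ∈ {(1,0,0,0); (1,0,0,1); (1,0,1,0); (1,0,1,1)} — 4.
  p2=0, p6=0: a clause becomes empty — 0.
Total: 16 + 4 + 4 + 0 = 24.

24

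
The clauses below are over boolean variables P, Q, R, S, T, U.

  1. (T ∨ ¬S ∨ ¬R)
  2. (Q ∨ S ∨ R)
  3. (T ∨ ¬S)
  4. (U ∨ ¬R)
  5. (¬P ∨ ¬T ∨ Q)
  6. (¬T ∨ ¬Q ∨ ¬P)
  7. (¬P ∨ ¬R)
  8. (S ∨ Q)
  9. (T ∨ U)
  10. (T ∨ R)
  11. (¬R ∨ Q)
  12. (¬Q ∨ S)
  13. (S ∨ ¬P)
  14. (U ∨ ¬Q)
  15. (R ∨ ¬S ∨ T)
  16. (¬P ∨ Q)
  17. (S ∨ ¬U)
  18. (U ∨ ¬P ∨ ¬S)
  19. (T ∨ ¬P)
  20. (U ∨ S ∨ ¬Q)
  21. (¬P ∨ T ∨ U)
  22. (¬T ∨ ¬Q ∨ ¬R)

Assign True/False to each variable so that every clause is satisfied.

P=False, Q=True, R=False, S=True, T=True, U=True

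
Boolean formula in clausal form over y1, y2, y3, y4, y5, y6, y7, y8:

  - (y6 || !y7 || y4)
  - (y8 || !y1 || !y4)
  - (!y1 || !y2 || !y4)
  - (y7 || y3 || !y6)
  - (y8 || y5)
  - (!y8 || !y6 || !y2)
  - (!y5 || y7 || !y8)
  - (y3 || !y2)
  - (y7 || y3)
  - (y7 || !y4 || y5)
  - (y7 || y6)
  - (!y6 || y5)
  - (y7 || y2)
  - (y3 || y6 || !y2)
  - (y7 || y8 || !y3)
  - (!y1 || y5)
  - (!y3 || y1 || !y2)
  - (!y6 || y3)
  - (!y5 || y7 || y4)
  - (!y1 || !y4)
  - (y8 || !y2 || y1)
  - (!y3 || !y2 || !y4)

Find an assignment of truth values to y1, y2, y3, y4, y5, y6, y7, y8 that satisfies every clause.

Set y1 = False and propagate.
For the remaining variables, y2 = False, y3 = False, y4 = True, y5 = True, y6 = False, y7 = True, y8 = True works.

y1 = False, y2 = False, y3 = False, y4 = True, y5 = True, y6 = False, y7 = True, y8 = True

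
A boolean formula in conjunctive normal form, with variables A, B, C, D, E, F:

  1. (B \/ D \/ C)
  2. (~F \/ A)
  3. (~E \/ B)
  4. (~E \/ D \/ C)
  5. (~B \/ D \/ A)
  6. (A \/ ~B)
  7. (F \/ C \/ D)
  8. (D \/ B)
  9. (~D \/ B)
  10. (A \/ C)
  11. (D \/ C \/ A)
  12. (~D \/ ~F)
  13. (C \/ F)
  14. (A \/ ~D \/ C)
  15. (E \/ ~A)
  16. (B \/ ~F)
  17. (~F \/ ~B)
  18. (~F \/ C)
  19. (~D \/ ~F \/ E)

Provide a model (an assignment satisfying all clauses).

A = T  B = T  C = T  D = F  E = T  F = F

C occurs only positively in the remaining clauses — set C = True.
Try A = True.
  then E is forced to True.
  then B is forced to True.
  then F is forced to False.
D is now unconstrained; take D = False.
Every clause has at least one true literal under this assignment.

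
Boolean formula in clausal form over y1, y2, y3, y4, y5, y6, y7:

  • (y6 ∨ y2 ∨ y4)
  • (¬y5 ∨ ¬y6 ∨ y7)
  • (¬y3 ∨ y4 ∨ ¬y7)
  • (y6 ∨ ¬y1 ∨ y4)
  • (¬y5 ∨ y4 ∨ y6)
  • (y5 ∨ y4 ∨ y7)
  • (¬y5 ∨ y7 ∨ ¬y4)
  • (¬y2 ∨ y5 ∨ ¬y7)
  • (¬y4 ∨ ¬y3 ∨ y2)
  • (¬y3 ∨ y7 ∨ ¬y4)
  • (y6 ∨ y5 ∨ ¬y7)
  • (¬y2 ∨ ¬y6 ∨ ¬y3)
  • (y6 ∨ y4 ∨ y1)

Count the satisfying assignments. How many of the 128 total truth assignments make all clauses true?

26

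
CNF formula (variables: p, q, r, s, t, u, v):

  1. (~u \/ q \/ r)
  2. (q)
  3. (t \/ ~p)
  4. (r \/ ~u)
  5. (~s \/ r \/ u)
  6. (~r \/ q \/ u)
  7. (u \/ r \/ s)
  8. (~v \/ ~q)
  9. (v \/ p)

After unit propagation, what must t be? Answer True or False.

(q) stands alone — q = True.
In (~v \/ ~q), ~q is now false; ~v must hold, so v = False.
In (v \/ p), v is now false; p must hold, so p = True.
(~p \/ t) with p = True leaves only t, so t = True.

True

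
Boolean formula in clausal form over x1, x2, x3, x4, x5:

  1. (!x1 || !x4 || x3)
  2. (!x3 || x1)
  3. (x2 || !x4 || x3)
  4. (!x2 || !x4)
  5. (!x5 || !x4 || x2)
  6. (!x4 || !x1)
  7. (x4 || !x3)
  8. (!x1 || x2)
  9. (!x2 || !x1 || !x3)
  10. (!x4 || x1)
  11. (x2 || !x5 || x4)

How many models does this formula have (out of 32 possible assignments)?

The models are:
  x1=0 x2=0 x3=0 x4=0 x5=0
  x1=0 x2=1 x3=0 x4=0 x5=0
  x1=0 x2=1 x3=0 x4=0 x5=1
  x1=1 x2=1 x3=0 x4=0 x5=0
  x1=1 x2=1 x3=0 x4=0 x5=1
Count: 5.

5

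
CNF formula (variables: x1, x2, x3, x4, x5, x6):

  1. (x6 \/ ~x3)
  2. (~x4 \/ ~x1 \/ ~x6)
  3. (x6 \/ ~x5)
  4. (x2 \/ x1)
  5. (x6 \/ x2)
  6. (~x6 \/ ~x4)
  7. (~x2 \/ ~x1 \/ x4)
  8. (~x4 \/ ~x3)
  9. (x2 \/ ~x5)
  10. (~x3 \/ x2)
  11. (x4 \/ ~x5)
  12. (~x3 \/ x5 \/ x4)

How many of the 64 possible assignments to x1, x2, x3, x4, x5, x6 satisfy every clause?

Satisfying assignments:
  x1=F x2=T x3=F x4=F x5=F x6=F
  x1=F x2=T x3=F x4=F x5=F x6=T
  x1=F x2=T x3=F x4=T x5=F x6=F
  x1=T x2=F x3=F x4=F x5=F x6=T
  x1=T x2=T x3=F x4=T x5=F x6=F
That's 5 in total.

5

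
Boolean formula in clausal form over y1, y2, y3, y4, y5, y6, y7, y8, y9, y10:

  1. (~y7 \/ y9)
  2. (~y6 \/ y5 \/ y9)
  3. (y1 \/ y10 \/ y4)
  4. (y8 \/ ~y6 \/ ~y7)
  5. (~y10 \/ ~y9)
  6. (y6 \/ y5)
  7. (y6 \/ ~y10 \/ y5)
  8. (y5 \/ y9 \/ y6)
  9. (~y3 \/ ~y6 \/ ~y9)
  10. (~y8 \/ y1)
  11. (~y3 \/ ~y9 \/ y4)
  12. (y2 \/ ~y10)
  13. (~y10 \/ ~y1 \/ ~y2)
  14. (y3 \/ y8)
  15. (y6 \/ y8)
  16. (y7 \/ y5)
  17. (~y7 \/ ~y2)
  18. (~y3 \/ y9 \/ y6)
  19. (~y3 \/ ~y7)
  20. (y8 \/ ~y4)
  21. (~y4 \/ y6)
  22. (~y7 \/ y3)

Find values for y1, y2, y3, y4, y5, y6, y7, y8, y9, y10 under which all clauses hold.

y1=True, y2=False, y3=False, y4=False, y5=True, y6=False, y7=False, y8=True, y9=False, y10=False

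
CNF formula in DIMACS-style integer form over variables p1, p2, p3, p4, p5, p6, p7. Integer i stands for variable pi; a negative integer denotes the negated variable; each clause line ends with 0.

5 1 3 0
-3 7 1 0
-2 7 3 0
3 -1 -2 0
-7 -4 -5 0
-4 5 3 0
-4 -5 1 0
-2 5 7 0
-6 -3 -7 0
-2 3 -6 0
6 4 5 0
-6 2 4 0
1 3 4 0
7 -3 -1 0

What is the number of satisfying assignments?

Case analysis on p3 and p1:
  p3=1, p1=1: remaining (p2,p4,p5,p6,p7) ∈ {(0,0,1,0,1); (0,1,0,0,1); (1,0,1,0,1); (1,1,0,0,1)} — 4.
  p3=1, p1=0: remaining (p2,p4,p5,p6,p7) ∈ {(0,0,1,0,1); (0,1,0,0,1); (1,0,1,0,1); (1,1,0,0,1)} — 4.
  p3=0, p1=1: remaining (p2,p4,p5,p6,p7) ∈ {(0,0,1,0,0); (0,0,1,0,1); (0,1,1,0,0); (0,1,1,1,0)} — 4.
  p3=0, p1=0: a clause becomes empty — 0.
Total: 4 + 4 + 4 + 0 = 12.

12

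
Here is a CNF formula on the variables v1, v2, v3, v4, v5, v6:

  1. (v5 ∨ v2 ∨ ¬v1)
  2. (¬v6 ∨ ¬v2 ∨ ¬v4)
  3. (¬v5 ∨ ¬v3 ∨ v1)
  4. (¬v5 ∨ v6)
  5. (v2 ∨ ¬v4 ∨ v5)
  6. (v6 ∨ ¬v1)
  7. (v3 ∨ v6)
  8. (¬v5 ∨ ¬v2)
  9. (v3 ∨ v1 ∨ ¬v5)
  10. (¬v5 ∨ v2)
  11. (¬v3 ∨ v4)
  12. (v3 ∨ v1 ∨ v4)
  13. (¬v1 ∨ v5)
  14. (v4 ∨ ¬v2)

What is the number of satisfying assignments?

1

The models are:
  v1=0 v2=1 v3=1 v4=1 v5=0 v6=0
Count: 1.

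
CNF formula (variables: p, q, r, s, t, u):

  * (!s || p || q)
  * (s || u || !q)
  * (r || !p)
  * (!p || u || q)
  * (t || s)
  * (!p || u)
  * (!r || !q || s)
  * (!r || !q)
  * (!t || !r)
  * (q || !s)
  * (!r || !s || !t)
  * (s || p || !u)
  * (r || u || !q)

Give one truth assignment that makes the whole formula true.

p=F, q=T, r=F, s=T, t=F, u=T

Branch on p: take p = False.
Set q = True and propagate.
  then r is forced to False.
  then u is forced to True.
  then s is forced to True.
t is now unconstrained; take t = False.
Every clause has at least one true literal under this assignment.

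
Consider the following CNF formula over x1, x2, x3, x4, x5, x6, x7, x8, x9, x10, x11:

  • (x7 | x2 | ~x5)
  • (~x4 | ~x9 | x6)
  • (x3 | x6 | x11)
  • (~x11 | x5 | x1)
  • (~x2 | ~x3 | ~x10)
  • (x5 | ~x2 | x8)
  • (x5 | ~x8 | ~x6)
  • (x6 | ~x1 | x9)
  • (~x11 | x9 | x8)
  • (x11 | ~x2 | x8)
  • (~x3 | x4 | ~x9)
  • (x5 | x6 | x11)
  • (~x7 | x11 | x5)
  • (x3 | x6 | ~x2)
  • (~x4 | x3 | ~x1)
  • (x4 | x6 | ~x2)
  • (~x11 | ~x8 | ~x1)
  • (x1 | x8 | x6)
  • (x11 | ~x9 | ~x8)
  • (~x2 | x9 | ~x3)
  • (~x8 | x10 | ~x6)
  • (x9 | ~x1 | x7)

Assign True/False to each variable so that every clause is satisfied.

x1=0  x2=0  x3=1  x4=1  x5=0  x6=1  x7=0  x8=0  x9=1  x10=0  x11=0

Check each clause:
  1. (x7 | ~x5 | x2) — ~x5 is true.
  2. (~x9 | x6 | ~x4) — x6 is true.
  3. (x11 | x3 | x6) — x3 is true.
  4. (x1 | ~x11 | x5) — ~x11 is true.
  5. (~x10 | ~x3 | ~x2) — ~x10 is true.
  6. (~x2 | x5 | x8) — ~x2 is true.
  7. (x5 | ~x8 | ~x6) — ~x8 is true.
  8. (x6 | ~x1 | x9) — x9 is true.
  9. (x9 | ~x11 | x8) — x9 is true.
  10. (x11 | x8 | ~x2) — ~x2 is true.
  11. (~x9 | x4 | ~x3) — x4 is true.
  12. (x11 | x6 | x5) — x6 is true.
  13. (x11 | x5 | ~x7) — ~x7 is true.
  14. (x6 | x3 | ~x2) — x3 is true.
  15. (x3 | ~x1 | ~x4) — x3 is true.
  16. (x6 | ~x2 | x4) — x4 is true.
  17. (~x11 | ~x8 | ~x1) — ~x8 is true.
  18. (x6 | x8 | x1) — x6 is true.
  19. (x11 | ~x8 | ~x9) — ~x8 is true.
  20. (~x2 | x9 | ~x3) — x9 is true.
  21. (~x8 | x10 | ~x6) — ~x8 is true.
  22. (x9 | ~x1 | x7) — x9 is true.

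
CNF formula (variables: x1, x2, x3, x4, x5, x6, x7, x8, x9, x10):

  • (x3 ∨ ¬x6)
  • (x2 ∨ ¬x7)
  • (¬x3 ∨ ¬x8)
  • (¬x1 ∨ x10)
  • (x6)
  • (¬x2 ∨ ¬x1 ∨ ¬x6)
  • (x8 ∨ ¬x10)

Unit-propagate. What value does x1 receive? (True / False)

Unit clause (x6) sets x6 = True.
From (¬x6 ∨ x3) and x6 = True: x3 = True.
(¬x8 ∨ ¬x3): since x3 = True, the clause reduces to (¬x8). x8 = False.
(x8 ∨ ¬x10) with x8 = False leaves only ¬x10, so x10 = False.
From (x10 ∨ ¬x1) and x10 = False: x1 = False.

False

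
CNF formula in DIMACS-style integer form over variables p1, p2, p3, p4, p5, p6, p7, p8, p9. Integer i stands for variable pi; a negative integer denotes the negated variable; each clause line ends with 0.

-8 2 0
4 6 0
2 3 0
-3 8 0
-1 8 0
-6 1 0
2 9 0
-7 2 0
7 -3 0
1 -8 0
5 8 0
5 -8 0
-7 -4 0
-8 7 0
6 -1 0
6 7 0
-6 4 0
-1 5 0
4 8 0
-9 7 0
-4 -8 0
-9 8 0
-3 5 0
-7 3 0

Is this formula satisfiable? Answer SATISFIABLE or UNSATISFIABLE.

UNSATISFIABLE

p8 = True:
  propagation gives p2=True, p1=True, p5=True, p7=True; an empty clause results — contradiction.
p8 = False:
  propagation gives p3=False, p2=True, p1=False, p6=False; an empty clause results — contradiction.
Every branch closes, so no satisfying assignment exists.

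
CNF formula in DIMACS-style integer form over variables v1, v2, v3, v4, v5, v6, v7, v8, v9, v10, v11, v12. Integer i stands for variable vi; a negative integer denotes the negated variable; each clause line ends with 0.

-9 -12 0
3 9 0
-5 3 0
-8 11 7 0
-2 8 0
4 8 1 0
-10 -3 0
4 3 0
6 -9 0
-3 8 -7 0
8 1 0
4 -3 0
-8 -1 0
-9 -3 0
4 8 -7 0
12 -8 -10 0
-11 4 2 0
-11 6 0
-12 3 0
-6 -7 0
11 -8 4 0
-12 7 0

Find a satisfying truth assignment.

v1=T, v2=F, v3=T, v4=T, v5=F, v6=T, v7=F, v8=F, v9=F, v10=F, v11=F, v12=F

v4 occurs only positively in the remaining clauses — set v4 = True.
v5 occurs only negated in the remaining clauses — set v5 = False.
Set v1 = True and propagate.
  then v8 is forced to False.
  then v2 is forced to False.
Branch on v3: take v3 = True.
  then v10 is forced to False.
  then v7 is forced to False.
  then v9 is forced to False.
  then v12 is forced to False.
Set v6 = True and propagate.
v11 is now unconstrained; take v11 = False.
Every clause has at least one true literal under this assignment.
Check each clause:
  1. (!v9 || !v12) — !v12 is true.
  2. (v3 || v9) — v3 is true.
  3. (v3 || !v5) — v3 is true.
  4. (v11 || !v8 || v7) — !v8 is true.
  5. (v8 || !v2) — !v2 is true.
  6. (v1 || v8 || v4) — v1 is true.
  7. (!v10 || !v3) — !v10 is true.
  8. (v3 || v4) — v3 is true.
  9. (v6 || !v9) — v6 is true.
  10. (!v3 || !v7 || v8) — !v7 is true.
  11. (v1 || v8) — v1 is true.
  12. (!v3 || v4) — v4 is true.
  13. (!v8 || !v1) — !v8 is true.
  14. (!v9 || !v3) — !v9 is true.
  15. (v8 || v4 || !v7) — !v7 is true.
  16. (!v8 || v12 || !v10) — !v8 is true.
  17. (v2 || !v11 || v4) — v4 is true.
  18. (v6 || !v11) — !v11 is true.
  19. (v3 || !v12) — v3 is true.
  20. (!v6 || !v7) — !v7 is true.
  21. (v11 || v4 || !v8) — !v8 is true.
  22. (v7 || !v12) — !v12 is true.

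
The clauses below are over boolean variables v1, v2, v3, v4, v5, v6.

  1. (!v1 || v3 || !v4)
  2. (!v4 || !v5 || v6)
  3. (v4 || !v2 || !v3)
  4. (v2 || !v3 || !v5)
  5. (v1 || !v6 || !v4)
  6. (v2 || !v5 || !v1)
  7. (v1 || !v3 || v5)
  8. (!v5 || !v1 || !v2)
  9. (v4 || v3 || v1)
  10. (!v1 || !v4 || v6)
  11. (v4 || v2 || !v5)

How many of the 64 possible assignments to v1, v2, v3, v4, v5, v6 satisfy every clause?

10

Case analysis on v1 and v4:
  v1=1, v4=1: remaining (v2,v3,v5,v6) ∈ {(0,1,0,1); (1,1,0,1)} — 2.
  v1=1, v4=0: v6 free; 3 ways for (v2,v3,v5) × 2^1 = 6.
  v1=0, v4=1: remaining (v2,v3,v5,v6) ∈ {(0,0,0,0); (1,0,0,0)} — 2.
  v1=0, v4=0: a clause becomes empty — 0.
Total: 2 + 6 + 2 + 0 = 10.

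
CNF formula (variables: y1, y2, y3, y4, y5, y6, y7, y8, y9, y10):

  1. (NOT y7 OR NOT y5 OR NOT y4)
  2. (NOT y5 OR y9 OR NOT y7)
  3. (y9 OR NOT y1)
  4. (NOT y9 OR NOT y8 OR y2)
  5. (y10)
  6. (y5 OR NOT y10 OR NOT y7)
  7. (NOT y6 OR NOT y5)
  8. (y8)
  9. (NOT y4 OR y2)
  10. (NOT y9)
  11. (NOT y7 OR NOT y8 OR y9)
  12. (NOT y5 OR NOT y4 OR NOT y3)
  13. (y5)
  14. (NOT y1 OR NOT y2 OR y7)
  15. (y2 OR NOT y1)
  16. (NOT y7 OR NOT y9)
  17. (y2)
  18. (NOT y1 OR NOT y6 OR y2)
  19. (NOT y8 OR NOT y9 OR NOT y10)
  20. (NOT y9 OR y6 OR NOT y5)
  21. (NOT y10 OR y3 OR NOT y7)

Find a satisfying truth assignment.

y1=False, y2=True, y3=False, y4=False, y5=True, y6=False, y7=False, y8=True, y9=False, y10=True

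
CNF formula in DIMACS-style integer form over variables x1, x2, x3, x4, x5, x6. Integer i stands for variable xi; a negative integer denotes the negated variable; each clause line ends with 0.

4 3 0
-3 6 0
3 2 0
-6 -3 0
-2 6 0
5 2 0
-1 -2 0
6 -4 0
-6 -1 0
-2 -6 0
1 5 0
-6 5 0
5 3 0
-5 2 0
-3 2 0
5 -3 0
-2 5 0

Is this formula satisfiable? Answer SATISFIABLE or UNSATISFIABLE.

UNSATISFIABLE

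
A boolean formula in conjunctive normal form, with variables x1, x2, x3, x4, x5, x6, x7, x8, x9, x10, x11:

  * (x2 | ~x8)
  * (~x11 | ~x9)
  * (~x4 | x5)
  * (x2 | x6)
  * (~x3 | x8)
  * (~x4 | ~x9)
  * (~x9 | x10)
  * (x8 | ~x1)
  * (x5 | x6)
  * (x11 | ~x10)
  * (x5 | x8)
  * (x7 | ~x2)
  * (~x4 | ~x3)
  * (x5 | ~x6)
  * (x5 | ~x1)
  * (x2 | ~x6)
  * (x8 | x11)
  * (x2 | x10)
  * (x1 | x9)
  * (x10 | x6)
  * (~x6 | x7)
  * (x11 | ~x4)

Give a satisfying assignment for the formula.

x1=T, x2=T, x3=F, x4=T, x5=T, x6=T, x7=T, x8=T, x9=F, x10=T, x11=T

Check each clause:
  1. (~x8 | x2) — x2 is true.
  2. (~x9 | ~x11) — ~x9 is true.
  3. (x5 | ~x4) — x5 is true.
  4. (x6 | x2) — x2 is true.
  5. (x8 | ~x3) — x8 is true.
  6. (~x9 | ~x4) — ~x9 is true.
  7. (x10 | ~x9) — x10 is true.
  8. (x8 | ~x1) — x8 is true.
  9. (x5 | x6) — x5 is true.
  10. (~x10 | x11) — x11 is true.
  11. (x5 | x8) — x8 is true.
  12. (x7 | ~x2) — x7 is true.
  13. (~x4 | ~x3) — ~x3 is true.
  14. (x5 | ~x6) — x5 is true.
  15. (x5 | ~x1) — x5 is true.
  16. (~x6 | x2) — x2 is true.
  17. (x11 | x8) — x8 is true.
  18. (x2 | x10) — x10 is true.
  19. (x9 | x1) — x1 is true.
  20. (x10 | x6) — x10 is true.
  21. (~x6 | x7) — x7 is true.
  22. (~x4 | x11) — x11 is true.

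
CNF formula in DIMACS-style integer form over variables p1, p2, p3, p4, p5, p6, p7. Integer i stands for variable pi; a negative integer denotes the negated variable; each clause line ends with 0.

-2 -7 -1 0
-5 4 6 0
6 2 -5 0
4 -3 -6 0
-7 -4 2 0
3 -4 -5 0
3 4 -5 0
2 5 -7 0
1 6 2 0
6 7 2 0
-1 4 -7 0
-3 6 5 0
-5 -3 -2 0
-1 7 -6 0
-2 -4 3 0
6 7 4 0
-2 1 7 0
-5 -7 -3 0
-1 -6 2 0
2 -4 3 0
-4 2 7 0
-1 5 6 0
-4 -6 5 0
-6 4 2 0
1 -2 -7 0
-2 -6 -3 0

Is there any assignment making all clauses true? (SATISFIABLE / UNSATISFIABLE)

UNSATISFIABLE

p2 = True:
  p3 = True:
    propagation gives p5=False, p6=True; an empty clause results — contradiction.
  p3 = False:
    p1 = True:
      propagation gives p7=False, p6=False; contradiction.
    p1 = False:
      propagation gives p7=True; contradiction.
p2 = False:
  p6 = True:
    propagation gives p1=False, p4=True, p7=False; an empty clause results — contradiction.
  p6 = False:
    propagation gives p5=False, p7=False; an empty clause results — contradiction.
Every branch closes, so no satisfying assignment exists.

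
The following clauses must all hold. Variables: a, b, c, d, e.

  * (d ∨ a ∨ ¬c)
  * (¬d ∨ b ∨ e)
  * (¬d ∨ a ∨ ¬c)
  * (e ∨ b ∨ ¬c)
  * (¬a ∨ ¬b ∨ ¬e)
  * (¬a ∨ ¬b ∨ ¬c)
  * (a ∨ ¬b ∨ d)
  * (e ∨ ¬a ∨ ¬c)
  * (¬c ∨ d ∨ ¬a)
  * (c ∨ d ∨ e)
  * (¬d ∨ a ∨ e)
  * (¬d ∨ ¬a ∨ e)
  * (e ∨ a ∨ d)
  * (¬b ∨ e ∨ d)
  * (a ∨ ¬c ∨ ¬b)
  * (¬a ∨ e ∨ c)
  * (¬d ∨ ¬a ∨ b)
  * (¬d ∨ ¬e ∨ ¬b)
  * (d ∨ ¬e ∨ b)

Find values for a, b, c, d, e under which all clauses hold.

Set a = False and propagate.
Branch on b: take b = False.
Set c = False and propagate.
The remaining clauses are satisfied by d = True, e = True.

a = 0, b = 0, c = 0, d = 1, e = 1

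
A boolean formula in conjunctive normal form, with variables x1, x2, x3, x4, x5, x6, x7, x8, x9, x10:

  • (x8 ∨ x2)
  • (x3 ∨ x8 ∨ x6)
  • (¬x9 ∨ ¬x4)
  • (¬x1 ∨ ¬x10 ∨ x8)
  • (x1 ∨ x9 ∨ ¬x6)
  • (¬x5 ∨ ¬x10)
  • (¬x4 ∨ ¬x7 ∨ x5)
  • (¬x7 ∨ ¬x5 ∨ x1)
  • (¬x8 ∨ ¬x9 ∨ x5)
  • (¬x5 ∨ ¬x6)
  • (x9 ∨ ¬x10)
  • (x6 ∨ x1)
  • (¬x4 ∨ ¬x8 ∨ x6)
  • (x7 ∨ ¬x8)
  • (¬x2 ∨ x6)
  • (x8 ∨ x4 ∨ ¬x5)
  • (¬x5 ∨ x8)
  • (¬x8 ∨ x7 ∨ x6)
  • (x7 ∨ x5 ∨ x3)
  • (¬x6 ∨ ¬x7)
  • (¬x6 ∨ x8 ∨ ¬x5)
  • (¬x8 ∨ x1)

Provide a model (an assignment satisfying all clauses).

x1 = T  x2 = F  x3 = F  x4 = F  x5 = T  x6 = F  x7 = T  x8 = T  x9 = F  x10 = F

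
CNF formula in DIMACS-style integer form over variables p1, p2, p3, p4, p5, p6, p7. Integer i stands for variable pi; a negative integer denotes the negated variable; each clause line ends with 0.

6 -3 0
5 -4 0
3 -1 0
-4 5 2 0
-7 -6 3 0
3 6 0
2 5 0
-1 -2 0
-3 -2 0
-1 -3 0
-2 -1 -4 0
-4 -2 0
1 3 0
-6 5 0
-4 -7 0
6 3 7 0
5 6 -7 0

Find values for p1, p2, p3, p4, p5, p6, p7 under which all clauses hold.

p1=F, p2=F, p3=T, p4=F, p5=T, p6=T, p7=T

Check each clause:
  1. (!p3 || p6) — p6 is true.
  2. (p5 || !p4) — !p4 is true.
  3. (!p1 || p3) — p3 is true.
  4. (!p4 || p5 || p2) — !p4 is true.
  5. (p3 || !p6 || !p7) — p3 is true.
  6. (p3 || p6) — p3 is true.
  7. (p2 || p5) — p5 is true.
  8. (!p1 || !p2) — !p2 is true.
  9. (!p2 || !p3) — !p2 is true.
  10. (!p3 || !p1) — !p1 is true.
  11. (!p2 || !p4 || !p1) — !p4 is true.
  12. (!p2 || !p4) — !p4 is true.
  13. (p1 || p3) — p3 is true.
  14. (!p6 || p5) — p5 is true.
  15. (!p4 || !p7) — !p4 is true.
  16. (p3 || p7 || p6) — p3 is true.
  17. (p5 || p6 || !p7) — p5 is true.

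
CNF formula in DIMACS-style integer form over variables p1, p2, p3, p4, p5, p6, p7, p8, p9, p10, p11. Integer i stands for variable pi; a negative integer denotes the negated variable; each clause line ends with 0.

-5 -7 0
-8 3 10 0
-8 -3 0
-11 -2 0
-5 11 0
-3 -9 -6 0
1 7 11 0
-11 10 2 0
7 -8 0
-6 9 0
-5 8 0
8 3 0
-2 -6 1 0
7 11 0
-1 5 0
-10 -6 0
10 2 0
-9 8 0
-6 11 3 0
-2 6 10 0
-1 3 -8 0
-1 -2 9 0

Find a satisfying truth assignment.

Set p1 = False and propagate.
Branch on p2: take p2 = True.
  then p11 is forced to False.
  then p5 is forced to False.
  then p7 is forced to True.
  then p6 is forced to False.
  then p10 is forced to True.
For the remaining variables, p3 = False, p4 = False, p8 = True, p9 = True works.
Check each clause:
  1. (~p5 | ~p7) — ~p5 is true.
  2. (p10 | ~p8 | p3) — p10 is true.
  3. (~p8 | ~p3) — ~p3 is true.
  4. (~p11 | ~p2) — ~p11 is true.
  5. (p11 | ~p5) — ~p5 is true.
  6. (~p9 | ~p3 | ~p6) — ~p6 is true.
  7. (p1 | p11 | p7) — p7 is true.
  8. (p10 | p2 | ~p11) — p10 is true.
  9. (~p8 | p7) — p7 is true.
  10. (~p6 | p9) — p9 is true.
  11. (p8 | ~p5) — p8 is true.
  12. (p8 | p3) — p8 is true.
  13. (~p2 | ~p6 | p1) — ~p6 is true.
  14. (p11 | p7) — p7 is true.
  15. (~p1 | p5) — ~p1 is true.
  16. (~p6 | ~p10) — ~p6 is true.
  17. (p2 | p10) — p2 is true.
  18. (p8 | ~p9) — p8 is true.
  19. (~p6 | p3 | p11) — ~p6 is true.
  20. (p6 | ~p2 | p10) — p10 is true.
  21. (p3 | ~p8 | ~p1) — ~p1 is true.
  22. (p9 | ~p1 | ~p2) — p9 is true.

p1=False, p2=True, p3=False, p4=False, p5=False, p6=False, p7=True, p8=True, p9=True, p10=True, p11=False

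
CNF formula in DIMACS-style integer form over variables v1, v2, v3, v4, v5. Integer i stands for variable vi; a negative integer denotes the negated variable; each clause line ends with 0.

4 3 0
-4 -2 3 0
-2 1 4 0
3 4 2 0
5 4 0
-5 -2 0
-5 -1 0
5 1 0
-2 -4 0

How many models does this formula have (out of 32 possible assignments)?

Satisfying assignments:
  v1=F v2=F v3=F v4=T v5=T
  v1=F v2=F v3=T v4=F v5=T
  v1=F v2=F v3=T v4=T v5=T
  v1=T v2=F v3=F v4=T v5=F
  v1=T v2=F v3=T v4=T v5=F
Count: 5.

5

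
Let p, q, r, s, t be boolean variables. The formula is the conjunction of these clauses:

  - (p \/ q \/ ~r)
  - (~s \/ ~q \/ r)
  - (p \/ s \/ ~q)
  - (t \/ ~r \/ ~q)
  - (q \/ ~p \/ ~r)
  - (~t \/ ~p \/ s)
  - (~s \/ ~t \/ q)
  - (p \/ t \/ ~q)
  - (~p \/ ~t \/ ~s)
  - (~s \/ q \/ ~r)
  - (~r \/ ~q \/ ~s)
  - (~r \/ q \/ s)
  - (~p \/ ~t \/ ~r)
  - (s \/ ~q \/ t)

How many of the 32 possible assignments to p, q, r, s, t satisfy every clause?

5

Satisfying assignments:
  p=0 q=0 r=0 s=0 t=0
  p=0 q=0 r=0 s=0 t=1
  p=0 q=0 r=0 s=1 t=0
  p=1 q=0 r=0 s=0 t=0
  p=1 q=0 r=0 s=1 t=0
Count: 5.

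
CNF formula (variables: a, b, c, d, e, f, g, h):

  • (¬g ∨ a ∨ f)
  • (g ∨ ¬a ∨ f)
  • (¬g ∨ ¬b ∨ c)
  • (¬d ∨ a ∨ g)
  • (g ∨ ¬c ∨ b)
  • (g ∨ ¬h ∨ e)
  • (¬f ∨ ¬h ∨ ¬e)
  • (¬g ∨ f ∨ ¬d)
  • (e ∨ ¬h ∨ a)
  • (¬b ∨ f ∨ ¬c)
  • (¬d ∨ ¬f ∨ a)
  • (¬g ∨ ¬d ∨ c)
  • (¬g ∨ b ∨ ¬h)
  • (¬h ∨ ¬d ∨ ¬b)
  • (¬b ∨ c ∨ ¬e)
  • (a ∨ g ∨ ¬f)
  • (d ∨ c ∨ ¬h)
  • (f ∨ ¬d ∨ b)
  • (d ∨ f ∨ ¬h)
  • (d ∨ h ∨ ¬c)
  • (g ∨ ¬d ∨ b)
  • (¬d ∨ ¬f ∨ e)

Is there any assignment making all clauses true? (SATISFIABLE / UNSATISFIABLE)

Branch on a: take a = True.
The remaining clauses are satisfied by b = False, c = False, d = False, e = True, f = False, g = True, h = False.
Every clause has at least one true literal under this assignment.
So a=True  b=False  c=False  d=False  e=True  f=False  g=True  h=False is a satisfying assignment.

SATISFIABLE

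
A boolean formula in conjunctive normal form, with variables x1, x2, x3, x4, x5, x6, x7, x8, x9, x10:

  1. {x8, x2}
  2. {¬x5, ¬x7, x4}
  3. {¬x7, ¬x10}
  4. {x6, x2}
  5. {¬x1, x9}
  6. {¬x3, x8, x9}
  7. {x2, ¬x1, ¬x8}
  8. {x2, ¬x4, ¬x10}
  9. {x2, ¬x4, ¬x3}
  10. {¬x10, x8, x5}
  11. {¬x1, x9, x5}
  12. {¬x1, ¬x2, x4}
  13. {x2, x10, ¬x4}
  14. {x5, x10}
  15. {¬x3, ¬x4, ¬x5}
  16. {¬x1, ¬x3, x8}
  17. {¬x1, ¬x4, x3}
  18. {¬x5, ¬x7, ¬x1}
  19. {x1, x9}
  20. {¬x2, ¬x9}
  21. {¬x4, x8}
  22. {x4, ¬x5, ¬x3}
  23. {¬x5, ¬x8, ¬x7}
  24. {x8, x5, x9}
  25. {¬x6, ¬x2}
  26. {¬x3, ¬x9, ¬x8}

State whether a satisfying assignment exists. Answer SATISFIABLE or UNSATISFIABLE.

SATISFIABLE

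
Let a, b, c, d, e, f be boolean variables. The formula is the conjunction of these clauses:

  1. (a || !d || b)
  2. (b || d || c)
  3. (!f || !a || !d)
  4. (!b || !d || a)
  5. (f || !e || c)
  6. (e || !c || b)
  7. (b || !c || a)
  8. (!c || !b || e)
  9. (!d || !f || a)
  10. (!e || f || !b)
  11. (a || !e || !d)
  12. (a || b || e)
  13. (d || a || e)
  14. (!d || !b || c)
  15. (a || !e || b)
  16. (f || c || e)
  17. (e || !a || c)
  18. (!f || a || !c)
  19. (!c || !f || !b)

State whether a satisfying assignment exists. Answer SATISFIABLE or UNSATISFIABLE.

SATISFIABLE

Branch on a: take a = True.
For the remaining variables, b = False, c = True, d = True, e = True, f = False works.
So a=T, b=F, c=T, d=T, e=T, f=F is a satisfying assignment.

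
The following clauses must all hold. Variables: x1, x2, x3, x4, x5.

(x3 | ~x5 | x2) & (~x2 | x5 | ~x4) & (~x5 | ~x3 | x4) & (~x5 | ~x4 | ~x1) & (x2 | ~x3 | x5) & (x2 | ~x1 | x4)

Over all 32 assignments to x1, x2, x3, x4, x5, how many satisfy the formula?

Case analysis on x5 and x2:
  x5=1, x2=1: remaining (x1,x3,x4) ∈ {(0,0,0); (0,0,1); (0,1,1); (1,0,0)} — 4.
  x5=1, x2=0: remaining (x1,x3,x4) ∈ {(0,1,1)} — 1.
  x5=0, x2=1: remaining (x1,x3,x4) ∈ {(0,0,0); (0,1,0); (1,0,0); (1,1,0)} — 4.
  x5=0, x2=0: remaining (x1,x3,x4) ∈ {(0,0,0); (0,0,1); (1,0,1)} — 3.
Total: 4 + 1 + 4 + 3 = 12.

12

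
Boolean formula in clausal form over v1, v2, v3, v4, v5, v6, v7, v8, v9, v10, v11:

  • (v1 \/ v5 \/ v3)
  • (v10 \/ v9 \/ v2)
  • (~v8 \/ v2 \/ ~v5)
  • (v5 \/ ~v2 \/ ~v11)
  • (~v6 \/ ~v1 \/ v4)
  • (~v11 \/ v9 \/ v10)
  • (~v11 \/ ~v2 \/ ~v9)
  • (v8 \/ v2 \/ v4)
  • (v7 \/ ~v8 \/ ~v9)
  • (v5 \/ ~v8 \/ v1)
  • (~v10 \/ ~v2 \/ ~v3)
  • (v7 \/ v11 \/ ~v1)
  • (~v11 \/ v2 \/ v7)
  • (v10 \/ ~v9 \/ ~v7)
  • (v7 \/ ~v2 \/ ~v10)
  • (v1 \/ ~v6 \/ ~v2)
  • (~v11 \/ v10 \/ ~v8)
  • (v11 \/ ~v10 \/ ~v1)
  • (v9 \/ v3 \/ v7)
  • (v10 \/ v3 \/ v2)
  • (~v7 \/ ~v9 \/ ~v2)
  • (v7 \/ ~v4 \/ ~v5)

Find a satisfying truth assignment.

v1=T, v2=F, v3=F, v4=T, v5=F, v6=T, v7=T, v8=T, v9=F, v10=T, v11=T

Branch on v1: take v1 = True.
For the remaining variables, v2 = False, v3 = False, v4 = True, v5 = False, v6 = True, v7 = True, v8 = True, v9 = False, v10 = True, v11 = True works.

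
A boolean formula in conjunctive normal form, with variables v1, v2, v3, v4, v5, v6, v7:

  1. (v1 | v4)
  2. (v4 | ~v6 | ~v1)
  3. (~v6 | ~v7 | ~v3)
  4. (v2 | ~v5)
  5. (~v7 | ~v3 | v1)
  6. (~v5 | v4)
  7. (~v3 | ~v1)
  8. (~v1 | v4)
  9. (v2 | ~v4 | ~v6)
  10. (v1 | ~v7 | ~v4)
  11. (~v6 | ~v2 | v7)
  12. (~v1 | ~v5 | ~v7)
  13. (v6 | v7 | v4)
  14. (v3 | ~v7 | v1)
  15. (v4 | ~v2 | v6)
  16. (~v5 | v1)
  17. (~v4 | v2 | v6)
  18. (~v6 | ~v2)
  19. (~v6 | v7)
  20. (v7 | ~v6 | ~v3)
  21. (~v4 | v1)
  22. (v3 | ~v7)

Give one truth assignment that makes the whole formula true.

v1 = T  v2 = T  v3 = F  v4 = T  v5 = F  v6 = F  v7 = F

v5 occurs only negated in the remaining clauses — set v5 = False.
Set v1 = True and propagate.
  then v3 is forced to False.
  then v4 is forced to True.
  then v7 is forced to False.
  then v6 is forced to False.
  then v2 is forced to True.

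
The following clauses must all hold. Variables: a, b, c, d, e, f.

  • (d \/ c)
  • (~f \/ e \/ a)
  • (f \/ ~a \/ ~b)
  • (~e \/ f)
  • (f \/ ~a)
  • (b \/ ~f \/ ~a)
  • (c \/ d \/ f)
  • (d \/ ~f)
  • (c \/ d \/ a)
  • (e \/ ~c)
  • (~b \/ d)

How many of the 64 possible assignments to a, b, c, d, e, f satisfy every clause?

Case analysis on f and a:
  f=1, a=1: remaining (b,c,d,e) ∈ {(1,0,1,0); (1,0,1,1); (1,1,1,1)} — 3.
  f=1, a=0: remaining (b,c,d,e) ∈ {(0,0,1,1); (0,1,1,1); (1,0,1,1); (1,1,1,1)} — 4.
  f=0, a=1: a clause becomes empty — 0.
  f=0, a=0: remaining (b,c,d,e) ∈ {(0,0,1,0); (1,0,1,0)} — 2.
Total: 3 + 4 + 0 + 2 = 9.

9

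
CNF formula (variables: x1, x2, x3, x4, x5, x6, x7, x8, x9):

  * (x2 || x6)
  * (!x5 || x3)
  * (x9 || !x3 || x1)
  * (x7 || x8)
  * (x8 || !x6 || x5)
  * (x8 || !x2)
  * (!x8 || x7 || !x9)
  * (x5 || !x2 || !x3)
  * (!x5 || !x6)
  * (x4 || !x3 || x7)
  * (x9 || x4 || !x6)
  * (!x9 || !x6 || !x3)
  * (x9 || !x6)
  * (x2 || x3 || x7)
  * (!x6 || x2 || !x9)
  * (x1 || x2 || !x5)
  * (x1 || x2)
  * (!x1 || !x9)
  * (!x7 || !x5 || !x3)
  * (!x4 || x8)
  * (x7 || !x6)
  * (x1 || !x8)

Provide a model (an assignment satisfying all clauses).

x1=T, x2=T, x3=F, x4=F, x5=F, x6=F, x7=T, x8=T, x9=F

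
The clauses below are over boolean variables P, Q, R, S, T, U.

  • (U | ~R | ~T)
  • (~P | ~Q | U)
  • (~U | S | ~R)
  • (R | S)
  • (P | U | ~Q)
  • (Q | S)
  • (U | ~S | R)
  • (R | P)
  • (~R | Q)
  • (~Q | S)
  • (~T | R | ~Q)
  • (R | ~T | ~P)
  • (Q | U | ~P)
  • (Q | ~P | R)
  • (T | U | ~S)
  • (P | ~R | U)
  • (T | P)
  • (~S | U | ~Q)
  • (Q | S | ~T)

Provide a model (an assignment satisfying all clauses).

Try P = True.
Set Q = True and propagate.
  then U is forced to True.
  then S is forced to True.
The remaining clauses are satisfied by R = False, T = False.

P=True, Q=True, R=False, S=True, T=False, U=True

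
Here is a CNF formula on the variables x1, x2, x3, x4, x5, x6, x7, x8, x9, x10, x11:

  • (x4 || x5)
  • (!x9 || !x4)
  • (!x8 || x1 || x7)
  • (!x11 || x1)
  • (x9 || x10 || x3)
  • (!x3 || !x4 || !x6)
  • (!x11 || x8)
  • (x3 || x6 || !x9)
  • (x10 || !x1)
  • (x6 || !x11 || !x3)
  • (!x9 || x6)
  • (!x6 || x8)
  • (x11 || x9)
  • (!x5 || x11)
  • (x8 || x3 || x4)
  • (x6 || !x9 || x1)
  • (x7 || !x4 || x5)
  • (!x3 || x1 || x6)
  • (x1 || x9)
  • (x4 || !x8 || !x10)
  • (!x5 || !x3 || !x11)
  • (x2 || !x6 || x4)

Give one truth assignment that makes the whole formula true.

x1=T, x2=T, x3=F, x4=T, x5=F, x6=T, x7=T, x8=T, x9=F, x10=T, x11=T

Check each clause:
  1. (x4 || x5) — x4 is true.
  2. (!x9 || !x4) — !x9 is true.
  3. (x7 || x1 || !x8) — x1 is true.
  4. (x1 || !x11) — x1 is true.
  5. (x9 || x3 || x10) — x10 is true.
  6. (!x4 || !x3 || !x6) — !x3 is true.
  7. (x8 || !x11) — x8 is true.
  8. (!x9 || x6 || x3) — x6 is true.
  9. (!x1 || x10) — x10 is true.
  10. (x6 || !x3 || !x11) — !x3 is true.
  11. (!x9 || x6) — x6 is true.
  12. (!x6 || x8) — x8 is true.
  13. (x11 || x9) — x11 is true.
  14. (x11 || !x5) — x11 is true.
  15. (x4 || x3 || x8) — x8 is true.
  16. (x1 || !x9 || x6) — x1 is true.
  17. (x5 || x7 || !x4) — x7 is true.
  18. (x1 || !x3 || x6) — x1 is true.
  19. (x9 || x1) — x1 is true.
  20. (x4 || !x8 || !x10) — x4 is true.
  21. (!x5 || !x11 || !x3) — !x3 is true.
  22. (x2 || !x6 || x4) — x2 is true.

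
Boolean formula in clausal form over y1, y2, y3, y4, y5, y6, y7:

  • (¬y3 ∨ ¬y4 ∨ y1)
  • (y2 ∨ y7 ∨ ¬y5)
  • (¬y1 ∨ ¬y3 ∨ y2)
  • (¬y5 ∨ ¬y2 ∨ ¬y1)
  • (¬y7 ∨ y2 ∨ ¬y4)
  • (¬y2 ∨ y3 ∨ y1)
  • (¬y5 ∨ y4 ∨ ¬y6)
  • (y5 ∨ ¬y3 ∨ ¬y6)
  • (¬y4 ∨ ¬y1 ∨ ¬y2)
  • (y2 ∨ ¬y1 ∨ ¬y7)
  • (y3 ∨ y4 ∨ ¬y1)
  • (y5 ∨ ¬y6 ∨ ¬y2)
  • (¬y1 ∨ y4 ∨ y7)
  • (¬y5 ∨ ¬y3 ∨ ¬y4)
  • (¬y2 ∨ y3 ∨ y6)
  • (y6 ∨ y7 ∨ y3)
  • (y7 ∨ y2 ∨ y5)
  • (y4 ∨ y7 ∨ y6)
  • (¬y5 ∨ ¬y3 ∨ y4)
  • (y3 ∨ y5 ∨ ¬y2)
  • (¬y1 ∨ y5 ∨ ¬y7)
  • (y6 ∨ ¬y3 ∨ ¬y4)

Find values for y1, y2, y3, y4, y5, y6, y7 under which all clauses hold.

y1=F, y2=F, y3=T, y4=F, y5=F, y6=F, y7=T

Set y1 = False and propagate.
Set y2 = False and propagate.
Set y3 = True and propagate.
  then y4 is forced to False.
  then y5 is forced to False.
  then y6 is forced to False.
  then y7 is forced to True.
Every clause has at least one true literal under this assignment.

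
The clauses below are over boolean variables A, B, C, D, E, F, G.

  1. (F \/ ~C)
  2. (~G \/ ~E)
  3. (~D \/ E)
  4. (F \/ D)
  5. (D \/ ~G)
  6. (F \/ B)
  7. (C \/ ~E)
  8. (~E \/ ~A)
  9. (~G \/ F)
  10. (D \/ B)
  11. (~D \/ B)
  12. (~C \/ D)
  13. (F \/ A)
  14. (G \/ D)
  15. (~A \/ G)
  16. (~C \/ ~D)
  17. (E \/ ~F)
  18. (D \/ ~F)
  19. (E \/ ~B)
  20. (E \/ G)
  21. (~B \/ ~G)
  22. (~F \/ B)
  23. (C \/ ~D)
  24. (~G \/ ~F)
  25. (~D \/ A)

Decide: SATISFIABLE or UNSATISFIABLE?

D = True:
  propagation gives E=True, G=False, C=True; an empty clause results — contradiction.
D = False:
  propagation gives F=True; an empty clause results — contradiction.
Every branch closes, so no satisfying assignment exists.

UNSATISFIABLE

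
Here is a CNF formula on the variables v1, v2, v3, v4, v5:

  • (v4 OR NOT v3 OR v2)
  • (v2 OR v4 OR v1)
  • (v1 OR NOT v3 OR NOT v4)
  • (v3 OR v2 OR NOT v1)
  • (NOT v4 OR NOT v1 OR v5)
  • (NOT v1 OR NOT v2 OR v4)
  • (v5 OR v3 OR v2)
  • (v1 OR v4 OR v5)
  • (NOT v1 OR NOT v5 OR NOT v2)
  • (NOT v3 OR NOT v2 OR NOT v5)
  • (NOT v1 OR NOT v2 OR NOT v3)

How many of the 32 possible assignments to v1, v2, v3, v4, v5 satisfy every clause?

5

The models are:
  v1=F v2=F v3=F v4=T v5=T
  v1=F v2=T v3=F v4=F v5=T
  v1=F v2=T v3=F v4=T v5=F
  v1=F v2=T v3=F v4=T v5=T
  v1=T v2=F v3=T v4=T v5=T
Count: 5.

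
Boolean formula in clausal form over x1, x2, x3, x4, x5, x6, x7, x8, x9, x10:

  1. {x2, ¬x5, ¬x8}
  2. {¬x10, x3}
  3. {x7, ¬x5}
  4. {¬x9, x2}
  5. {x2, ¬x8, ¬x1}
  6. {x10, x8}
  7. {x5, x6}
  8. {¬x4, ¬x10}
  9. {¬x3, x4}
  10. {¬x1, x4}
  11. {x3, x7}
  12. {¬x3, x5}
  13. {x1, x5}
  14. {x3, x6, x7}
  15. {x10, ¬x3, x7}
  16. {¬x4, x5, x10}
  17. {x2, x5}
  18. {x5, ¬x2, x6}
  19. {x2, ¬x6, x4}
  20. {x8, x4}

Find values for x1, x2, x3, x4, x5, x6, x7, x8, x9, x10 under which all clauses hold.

x1 = 1, x2 = 1, x3 = 0, x4 = 1, x5 = 1, x6 = 0, x7 = 1, x8 = 1, x9 = 0, x10 = 0

Pure literal: x7 appears only positively; assign x7 = True.
Pure literal: x9 appears only negated; assign x9 = False.
Try x1 = True.
  then x4 is forced to True.
  then x10 is forced to False.
  then x8 is forced to True.
  then x2 is forced to True.
  then x5 is forced to True.
x3, x6 are now unconstrained; take x3 = False, x6 = False.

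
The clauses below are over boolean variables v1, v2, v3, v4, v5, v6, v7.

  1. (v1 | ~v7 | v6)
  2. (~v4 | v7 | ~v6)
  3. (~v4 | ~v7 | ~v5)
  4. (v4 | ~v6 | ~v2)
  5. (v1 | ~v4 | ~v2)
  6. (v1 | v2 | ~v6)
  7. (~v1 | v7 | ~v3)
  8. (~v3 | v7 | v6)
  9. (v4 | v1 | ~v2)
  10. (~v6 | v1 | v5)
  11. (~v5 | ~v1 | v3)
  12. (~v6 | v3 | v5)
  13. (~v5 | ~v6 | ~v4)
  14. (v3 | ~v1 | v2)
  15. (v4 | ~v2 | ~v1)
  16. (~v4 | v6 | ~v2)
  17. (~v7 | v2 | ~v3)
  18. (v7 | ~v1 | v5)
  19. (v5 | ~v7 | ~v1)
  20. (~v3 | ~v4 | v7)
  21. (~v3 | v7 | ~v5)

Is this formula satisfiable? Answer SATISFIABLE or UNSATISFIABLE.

SATISFIABLE

Try v1 = False.
Try v2 = False.
  then v6 is forced to False.
  then v7 is forced to False.
  then v3 is forced to False.
v4, v5 are now unconstrained; take v4 = False, v5 = False.
So v1=False  v2=False  v3=False  v4=False  v5=False  v6=False  v7=False is a satisfying assignment.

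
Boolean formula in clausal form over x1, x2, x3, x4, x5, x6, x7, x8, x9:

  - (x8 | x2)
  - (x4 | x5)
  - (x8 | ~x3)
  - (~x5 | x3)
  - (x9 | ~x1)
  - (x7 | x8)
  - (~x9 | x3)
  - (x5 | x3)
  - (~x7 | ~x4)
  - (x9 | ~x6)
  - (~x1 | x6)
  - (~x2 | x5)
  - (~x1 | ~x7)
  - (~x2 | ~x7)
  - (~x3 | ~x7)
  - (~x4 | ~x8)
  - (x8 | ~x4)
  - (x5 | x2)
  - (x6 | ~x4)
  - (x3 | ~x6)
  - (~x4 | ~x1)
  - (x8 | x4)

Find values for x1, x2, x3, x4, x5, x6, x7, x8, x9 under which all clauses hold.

Set x1 = True and propagate.
  then x9 is forced to True.
  then x3 is forced to True.
  then x8 is forced to True.
  then x6 is forced to True.
  then x7 is forced to False.
  then x4 is forced to False.
  then x5 is forced to True.
x2 is now unconstrained; take x2 = True.
Check each clause:
  1. (x8 | x2) — x8 is true.
  2. (x5 | x4) — x5 is true.
  3. (x8 | ~x3) — x8 is true.
  4. (x3 | ~x5) — x3 is true.
  5. (~x1 | x9) — x9 is true.
  6. (x7 | x8) — x8 is true.
  7. (~x9 | x3) — x3 is true.
  8. (x3 | x5) — x3 is true.
  9. (~x7 | ~x4) — ~x7 is true.
  10. (~x6 | x9) — x9 is true.
  11. (x6 | ~x1) — x6 is true.
  12. (~x2 | x5) — x5 is true.
  13. (~x1 | ~x7) — ~x7 is true.
  14. (~x7 | ~x2) — ~x7 is true.
  15. (~x7 | ~x3) — ~x7 is true.
  16. (~x8 | ~x4) — ~x4 is true.
  17. (x8 | ~x4) — x8 is true.
  18. (x2 | x5) — x2 is true.
  19. (x6 | ~x4) — ~x4 is true.
  20. (x3 | ~x6) — x3 is true.
  21. (~x1 | ~x4) — ~x4 is true.
  22. (x4 | x8) — x8 is true.

x1=T, x2=T, x3=T, x4=F, x5=T, x6=T, x7=F, x8=T, x9=T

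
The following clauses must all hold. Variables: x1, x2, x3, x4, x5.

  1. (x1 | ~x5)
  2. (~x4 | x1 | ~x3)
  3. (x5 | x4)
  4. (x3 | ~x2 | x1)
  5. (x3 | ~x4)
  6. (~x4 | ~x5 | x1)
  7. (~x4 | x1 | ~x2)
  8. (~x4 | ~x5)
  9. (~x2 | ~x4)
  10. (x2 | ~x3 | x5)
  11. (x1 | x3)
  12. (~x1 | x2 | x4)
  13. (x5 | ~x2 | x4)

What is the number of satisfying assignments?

2

Satisfying assignments:
  x1=T x2=T x3=F x4=F x5=T
  x1=T x2=T x3=T x4=F x5=T
That's 2 in total.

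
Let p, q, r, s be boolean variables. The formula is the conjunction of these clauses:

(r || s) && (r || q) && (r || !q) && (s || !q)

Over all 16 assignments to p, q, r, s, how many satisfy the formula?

6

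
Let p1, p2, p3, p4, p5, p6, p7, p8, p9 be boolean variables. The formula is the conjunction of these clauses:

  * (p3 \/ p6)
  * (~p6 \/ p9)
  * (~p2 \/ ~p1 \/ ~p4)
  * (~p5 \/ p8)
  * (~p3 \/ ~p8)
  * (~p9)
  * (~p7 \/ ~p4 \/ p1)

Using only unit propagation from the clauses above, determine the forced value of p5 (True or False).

False

Unit clause (~p9) sets p9 = False.
In (p9 \/ ~p6), p9 is now false; ~p6 must hold, so p6 = False.
(p3 \/ p6): since p6 = False, the clause reduces to (p3). p3 = True.
In (~p3 \/ ~p8), ~p3 is now false; ~p8 must hold, so p8 = False.
In (p8 \/ ~p5), p8 is now false; ~p5 must hold, so p5 = False.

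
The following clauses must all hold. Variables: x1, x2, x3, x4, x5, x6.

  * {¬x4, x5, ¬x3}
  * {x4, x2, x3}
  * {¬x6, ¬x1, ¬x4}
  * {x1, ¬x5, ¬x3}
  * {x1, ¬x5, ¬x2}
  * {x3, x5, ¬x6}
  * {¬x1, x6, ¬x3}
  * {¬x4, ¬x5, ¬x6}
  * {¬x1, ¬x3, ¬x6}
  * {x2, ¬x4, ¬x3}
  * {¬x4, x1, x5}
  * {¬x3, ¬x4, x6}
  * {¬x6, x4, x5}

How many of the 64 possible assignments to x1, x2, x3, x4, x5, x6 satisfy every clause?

11

Split on x3, then x4.
  x3=T, x4=T: a clause becomes empty — 0.
  x3=T, x4=F: remaining (x1,x2,x5,x6) ∈ {(F,F,F,F); (F,T,F,F)} — 2.
  x3=F, x4=T: 5 of the 16 assignments to (x1,x2,x5,x6) work.
  x3=F, x4=F: remaining (x1,x2,x5,x6) ∈ {(F,T,F,F); (T,T,F,F); (T,T,T,F); (T,T,T,T)} — 4.
Total: 0 + 2 + 5 + 4 = 11.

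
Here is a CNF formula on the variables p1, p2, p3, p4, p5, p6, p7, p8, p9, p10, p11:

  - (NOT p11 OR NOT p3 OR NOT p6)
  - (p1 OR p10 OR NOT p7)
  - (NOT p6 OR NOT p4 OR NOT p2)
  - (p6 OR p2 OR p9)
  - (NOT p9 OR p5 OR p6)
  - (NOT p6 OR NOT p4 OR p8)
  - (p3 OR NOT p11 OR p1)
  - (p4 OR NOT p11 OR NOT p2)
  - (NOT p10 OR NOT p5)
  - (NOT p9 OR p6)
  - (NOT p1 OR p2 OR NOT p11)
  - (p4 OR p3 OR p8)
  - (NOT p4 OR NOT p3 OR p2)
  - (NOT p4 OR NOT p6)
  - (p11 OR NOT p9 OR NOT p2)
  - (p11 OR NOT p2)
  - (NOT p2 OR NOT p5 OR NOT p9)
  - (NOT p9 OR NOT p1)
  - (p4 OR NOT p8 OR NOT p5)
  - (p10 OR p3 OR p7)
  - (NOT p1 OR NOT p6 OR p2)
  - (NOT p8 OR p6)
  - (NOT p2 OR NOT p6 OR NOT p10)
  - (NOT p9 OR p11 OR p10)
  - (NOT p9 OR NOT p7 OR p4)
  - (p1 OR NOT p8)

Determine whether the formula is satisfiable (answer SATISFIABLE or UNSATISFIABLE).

SATISFIABLE

Branch on p1: take p1 = True.
  then p9 is forced to False.
For the remaining variables, p2 = True, p3 = False, p4 = True, p5 = True, p6 = False, p7 = True, p8 = False, p10 = False, p11 = True works.
Every clause has at least one true literal under this assignment.
So p1 = True, p2 = True, p3 = False, p4 = True, p5 = True, p6 = False, p7 = True, p8 = False, p9 = False, p10 = False, p11 = True is a satisfying assignment.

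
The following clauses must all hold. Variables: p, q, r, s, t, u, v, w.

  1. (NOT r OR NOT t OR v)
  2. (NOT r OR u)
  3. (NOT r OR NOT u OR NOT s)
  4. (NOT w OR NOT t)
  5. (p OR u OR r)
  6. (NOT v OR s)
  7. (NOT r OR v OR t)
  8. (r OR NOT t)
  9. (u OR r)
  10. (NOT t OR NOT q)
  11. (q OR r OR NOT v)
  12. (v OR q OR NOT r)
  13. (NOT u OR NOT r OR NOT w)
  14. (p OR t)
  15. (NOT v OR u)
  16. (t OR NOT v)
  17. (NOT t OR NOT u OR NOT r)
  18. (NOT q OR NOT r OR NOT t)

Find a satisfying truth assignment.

p=T, q=F, r=F, s=T, t=F, u=T, v=F, w=F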